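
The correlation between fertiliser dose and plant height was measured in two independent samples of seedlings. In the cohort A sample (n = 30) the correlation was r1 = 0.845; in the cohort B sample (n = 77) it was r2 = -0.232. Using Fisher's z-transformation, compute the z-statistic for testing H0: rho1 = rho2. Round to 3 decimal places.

6.559

z1 = atanh(0.845) = 1.238405,  z2 = atanh(-0.232) = -0.236302
SE = √(1/(n1−3) + 1/(n2−3)) = √(1/27 + 1/74) = √(0.0370370 + 0.0135135) = √0.0505505 = 0.224834
z = (z1 − z2)/SE = (1.238405 − (-0.236302)) / 0.224834 = 1.474707 / 0.224834 = 6.559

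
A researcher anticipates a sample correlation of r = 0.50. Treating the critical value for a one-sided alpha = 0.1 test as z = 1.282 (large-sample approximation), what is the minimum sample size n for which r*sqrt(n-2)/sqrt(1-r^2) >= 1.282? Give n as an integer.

7

Need r·√(n−2)/√(1−r²) ≥ 1.282
√(n−2) ≥ 1.282·√(1−0.2500) / 0.50 = 1.282·0.866025 / 0.50 = 2.2205
n−2 ≥ 4.9306  ⇒  n ≥ 6.9306
Smallest integer n = 7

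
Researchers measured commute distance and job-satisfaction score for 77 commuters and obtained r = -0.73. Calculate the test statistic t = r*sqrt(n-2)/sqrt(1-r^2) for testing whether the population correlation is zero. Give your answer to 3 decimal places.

-9.250

1 − r² = 1 − 0.5329 = 0.4671;  √(1−r²) = 0.683447
√(n−2) = √75 = 8.660254
t = r·√(n−2)/√(1−r²) = -0.73 · 8.660254 / 0.683447 = -9.250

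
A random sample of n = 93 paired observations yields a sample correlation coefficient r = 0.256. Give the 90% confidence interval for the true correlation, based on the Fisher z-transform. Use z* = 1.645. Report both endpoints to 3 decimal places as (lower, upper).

z_r = atanh(0.256) = 0.261823;  SE = 1/√(n−3) = 1/√90 = 0.105409
z-limits: 0.261823 ± 1.645·0.105409 = 0.261823 ± 0.173398 = [0.088425, 0.435221]
ρ-limits: (tanh 0.088425, tanh 0.435221) = (0.088, 0.410)

(0.088, 0.410)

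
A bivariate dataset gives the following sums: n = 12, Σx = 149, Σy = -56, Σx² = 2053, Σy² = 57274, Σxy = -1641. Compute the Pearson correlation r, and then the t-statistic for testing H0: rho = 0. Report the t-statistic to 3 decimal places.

Numerator: nΣxy − (Σx)(Σy) = 12·(-1641) − (149)(-56) = -11348
Denominator: √[(nΣx²−(Σx)²)(nΣy²−(Σy)²)]
  nΣx²−(Σx)² = 12·2053 − 22201 = 2435;  nΣy²−(Σy)² = 12·57274 − 3136 = 684152
  √(2435·684152) = √1665910120 = 40815.5622
r = -11348 / 40815.5622 = -0.2780
t = r·√(n−2)/√(1−r²) = -0.2780·√10 / √(1−0.077284) = -0.879113 / 0.960581 = -0.915

-0.915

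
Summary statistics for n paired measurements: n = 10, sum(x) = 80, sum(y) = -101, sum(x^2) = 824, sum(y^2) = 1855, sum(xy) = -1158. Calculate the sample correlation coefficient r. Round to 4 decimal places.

S_xy = nΣxy − ΣxΣy = 10·(-1158) − 80·(-101) = -11580 − (-8080) = -3500
S_xx = nΣx² − (Σx)² = 10·824 − 80² = 8240 − 6400 = 1840
S_yy = nΣy² − (Σy)² = 10·1855 − (-101)² = 18550 − 10201 = 8349
r = S_xy / √(S_xx·S_yy) = -3500 / √(1840·8349) = -3500 / √15362160 = -3500 / 3919.4591 = -0.8930

-0.8930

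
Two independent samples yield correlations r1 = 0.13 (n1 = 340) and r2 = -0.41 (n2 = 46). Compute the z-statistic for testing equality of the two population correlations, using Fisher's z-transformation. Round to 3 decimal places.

Fisher z-transforms: z1 = atanh(0.13) = 0.130740, z2 = atanh(-0.41) = -0.435611; difference d = 0.566351
Var(d) = 1/337 + 1/43 = 0.0029674 + 0.0232558 = 0.0262232
z = d/√Var(d) = 0.566351 / √0.0262232 = 0.566351 / 0.161936 = 3.497

3.497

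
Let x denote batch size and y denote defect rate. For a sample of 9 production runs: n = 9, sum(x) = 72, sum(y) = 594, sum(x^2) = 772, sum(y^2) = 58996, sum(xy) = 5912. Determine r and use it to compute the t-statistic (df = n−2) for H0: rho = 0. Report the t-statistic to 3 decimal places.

S_xy = nΣxy − ΣxΣy = 9·5912 − 72·594 = 53208 − 42768 = 10440
S_xx = nΣx² − (Σx)² = 9·772 − 72² = 6948 − 5184 = 1764
S_yy = nΣy² − (Σy)² = 9·58996 − 594² = 530964 − 352836 = 178128
r = S_xy / √(S_xx·S_yy) = 10440 / √(1764·178128) = 10440 / √314217792 = 10440 / 17726.1894 = 0.5890
t = r·√(n−2)/√(1−r²) = 0.5890·√7 / √(1−0.346921) = 1.558348 / 0.808133 = 1.928

1.928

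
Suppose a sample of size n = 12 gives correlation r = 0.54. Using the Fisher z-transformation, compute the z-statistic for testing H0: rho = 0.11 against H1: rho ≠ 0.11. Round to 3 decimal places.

1.481

z_r = atanh(0.54) = 0.604156,  z_0 = atanh(0.11) = 0.110447
SE = 1/√(n−3) = 1/√9 = 0.333333
z = (z_r − z_0)/SE = (0.604156 − 0.110447) / 0.333333 = 0.493709 / 0.333333 = 1.481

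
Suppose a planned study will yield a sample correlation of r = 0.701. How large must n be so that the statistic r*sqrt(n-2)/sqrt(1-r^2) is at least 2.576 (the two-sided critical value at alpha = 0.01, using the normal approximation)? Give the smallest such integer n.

Need r·√(n−2)/√(1−r²) ≥ 2.576
√(n−2) ≥ 2.576·√(1−0.491401) / 0.701 = 2.576·0.713161 / 0.701 = 2.6207
n−2 ≥ 6.8681  ⇒  n ≥ 8.8681
Smallest integer n = 9

9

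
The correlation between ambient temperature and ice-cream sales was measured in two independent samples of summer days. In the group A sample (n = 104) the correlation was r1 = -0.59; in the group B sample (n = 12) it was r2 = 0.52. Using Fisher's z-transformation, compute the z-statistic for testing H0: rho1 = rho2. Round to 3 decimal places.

-3.605

Fisher z-transforms: z1 = atanh(-0.59) = -0.677666, z2 = atanh(0.52) = 0.576340; difference d = -1.254006
Var(d) = 1/101 + 1/9 = 0.0099010 + 0.1111111 = 0.1210121
z = d/√Var(d) = -1.254006 / √0.1210121 = -1.254006 / 0.347868 = -3.605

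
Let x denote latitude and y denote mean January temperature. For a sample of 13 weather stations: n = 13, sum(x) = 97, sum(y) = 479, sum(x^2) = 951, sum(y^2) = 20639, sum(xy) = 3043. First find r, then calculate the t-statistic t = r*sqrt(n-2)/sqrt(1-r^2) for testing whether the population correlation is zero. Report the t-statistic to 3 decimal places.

-2.794

Numerator: nΣxy − (Σx)(Σy) = 13·3043 − (97)(479) = -6904
Denominator: √[(nΣx²−(Σx)²)(nΣy²−(Σy)²)]
  nΣx²−(Σx)² = 13·951 − 9409 = 2954;  nΣy²−(Σy)² = 13·20639 − 229441 = 38866
  √(2954·38866) = √114810164 = 10714.9505
r = -6904 / 10714.9505 = -0.6443
t = r·√(n−2)/√(1−r²) = -0.6443·√11 / √(1−0.415122) = -2.136901 / 0.764773 = -2.794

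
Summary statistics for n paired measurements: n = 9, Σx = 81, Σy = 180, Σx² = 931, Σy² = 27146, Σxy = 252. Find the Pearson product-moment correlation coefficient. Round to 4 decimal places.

-0.6273

Numerator: nΣxy − (Σx)(Σy) = 9·252 − (81)(180) = -12312
Denominator: √[(nΣx²−(Σx)²)(nΣy²−(Σy)²)]
  nΣx²−(Σx)² = 9·931 − 6561 = 1818;  nΣy²−(Σy)² = 9·27146 − 32400 = 211914
  √(1818·211914) = √385259652 = 19628.0323
r = -12312 / 19628.0323 = -0.6273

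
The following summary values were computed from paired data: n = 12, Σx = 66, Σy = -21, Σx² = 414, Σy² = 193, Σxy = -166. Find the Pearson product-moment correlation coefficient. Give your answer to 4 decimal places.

S_xy = nΣxy − ΣxΣy = 12·(-166) − 66·(-21) = -1992 − (-1386) = -606
S_xx = nΣx² − (Σx)² = 12·414 − 66² = 4968 − 4356 = 612
S_yy = nΣy² − (Σy)² = 12·193 − (-21)² = 2316 − 441 = 1875
r = S_xy / √(S_xx·S_yy) = -606 / √(612·1875) = -606 / √1147500 = -606 / 1071.2143 = -0.5657

-0.5657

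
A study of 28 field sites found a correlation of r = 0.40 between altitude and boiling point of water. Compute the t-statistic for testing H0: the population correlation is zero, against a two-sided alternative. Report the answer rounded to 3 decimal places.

2.225

t = r·√(n−2) / √(1−r²) with r = 0.40, n = 28
  = 0.40·√26 / √(1 − 0.1600)
  = 0.40·5.099020 / 0.916515
  = 2.039608 / 0.916515 = 2.225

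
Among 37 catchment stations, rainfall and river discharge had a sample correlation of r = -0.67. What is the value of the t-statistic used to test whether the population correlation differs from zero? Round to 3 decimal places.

1 − r² = 1 − 0.4489 = 0.5511;  √(1−r²) = 0.742361
√(n−2) = √35 = 5.916080
t = r·√(n−2)/√(1−r²) = -0.67 · 5.916080 / 0.742361 = -5.339

-5.339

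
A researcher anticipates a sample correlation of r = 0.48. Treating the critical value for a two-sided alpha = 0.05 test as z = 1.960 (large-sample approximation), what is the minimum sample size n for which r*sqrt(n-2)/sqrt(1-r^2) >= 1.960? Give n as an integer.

Need r·√(n−2)/√(1−r²) ≥ 1.960
√(n−2) ≥ 1.960·√(1−0.2304) / 0.48 = 1.960·0.877268 / 0.48 = 3.5822
n−2 ≥ 12.8322  ⇒  n ≥ 14.8322
Smallest integer n = 15

15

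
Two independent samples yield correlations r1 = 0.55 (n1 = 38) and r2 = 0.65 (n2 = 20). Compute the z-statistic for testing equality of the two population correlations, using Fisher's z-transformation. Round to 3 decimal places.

-0.531

Fisher z-transforms: z1 = atanh(0.55) = 0.618381, z2 = atanh(0.65) = 0.775299; difference d = -0.156918
Var(d) = 1/35 + 1/17 = 0.0285714 + 0.0588235 = 0.0873949
z = d/√Var(d) = -0.156918 / √0.0873949 = -0.156918 / 0.295626 = -0.531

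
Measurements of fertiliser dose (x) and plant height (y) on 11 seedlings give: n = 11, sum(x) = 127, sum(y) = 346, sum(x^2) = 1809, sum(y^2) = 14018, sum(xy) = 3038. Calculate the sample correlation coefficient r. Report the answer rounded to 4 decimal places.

-0.9230

Numerator: nΣxy − (Σx)(Σy) = 11·3038 − (127)(346) = -10524
Denominator: √[(nΣx²−(Σx)²)(nΣy²−(Σy)²)]
  nΣx²−(Σx)² = 11·1809 − 16129 = 3770;  nΣy²−(Σy)² = 11·14018 − 119716 = 34482
  √(3770·34482) = √129997140 = 11401.6288
r = -10524 / 11401.6288 = -0.9230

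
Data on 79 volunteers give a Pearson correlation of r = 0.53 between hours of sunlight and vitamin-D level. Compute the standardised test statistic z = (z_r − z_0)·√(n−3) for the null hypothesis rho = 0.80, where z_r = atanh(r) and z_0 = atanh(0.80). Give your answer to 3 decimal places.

-4.433

Fisher z: atanh(0.53) = 0.590145, atanh(0.80) = 1.098612
z = (z_r − z_0)·√(n−3) = (0.590145 − 1.098612)·√76 = -0.508467 · 8.717798 = -4.433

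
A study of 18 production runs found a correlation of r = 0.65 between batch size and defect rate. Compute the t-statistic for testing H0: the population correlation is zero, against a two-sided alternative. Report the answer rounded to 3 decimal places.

1 − r² = 1 − 0.4225 = 0.5775;  √(1−r²) = 0.759934
√(n−2) = √16 = 4.000000
t = r·√(n−2)/√(1−r²) = 0.65 · 4.000000 / 0.759934 = 3.421

3.421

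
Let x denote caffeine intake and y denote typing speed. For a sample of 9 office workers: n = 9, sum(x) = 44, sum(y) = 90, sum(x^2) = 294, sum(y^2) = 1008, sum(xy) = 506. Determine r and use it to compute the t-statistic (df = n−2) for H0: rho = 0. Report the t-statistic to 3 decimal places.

2.706

S_xy = nΣxy − ΣxΣy = 9·506 − 44·90 = 4554 − 3960 = 594
S_xx = nΣx² − (Σx)² = 9·294 − 44² = 2646 − 1936 = 710
S_yy = nΣy² − (Σy)² = 9·1008 − 90² = 9072 − 8100 = 972
r = S_xy / √(S_xx·S_yy) = 594 / √(710·972) = 594 / √690120 = 594 / 830.7346 = 0.7150
t = r·√(n−2)/√(1−r²) = 0.7150·√7 / √(1−0.511225) = 1.891712 / 0.699124 = 2.706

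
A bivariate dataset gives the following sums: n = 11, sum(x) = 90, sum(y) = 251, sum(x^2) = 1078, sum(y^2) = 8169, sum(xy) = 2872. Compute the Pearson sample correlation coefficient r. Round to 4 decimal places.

Numerator: nΣxy − (Σx)(Σy) = 11·2872 − (90)(251) = 9002
Denominator: √[(nΣx²−(Σx)²)(nΣy²−(Σy)²)]
  nΣx²−(Σx)² = 11·1078 − 8100 = 3758;  nΣy²−(Σy)² = 11·8169 − 63001 = 26858
  √(3758·26858) = √100932364 = 10046.5100
r = 9002 / 10046.5100 = 0.8960

0.8960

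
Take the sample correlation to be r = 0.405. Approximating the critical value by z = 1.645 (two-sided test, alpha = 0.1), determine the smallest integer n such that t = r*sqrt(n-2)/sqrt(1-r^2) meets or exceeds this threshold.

Need r·√(n−2)/√(1−r²) ≥ 1.645
√(n−2) ≥ 1.645·√(1−0.164025) / 0.405 = 1.645·0.914317 / 0.405 = 3.7137
n−2 ≥ 13.7916  ⇒  n ≥ 15.7916
Smallest integer n = 16

16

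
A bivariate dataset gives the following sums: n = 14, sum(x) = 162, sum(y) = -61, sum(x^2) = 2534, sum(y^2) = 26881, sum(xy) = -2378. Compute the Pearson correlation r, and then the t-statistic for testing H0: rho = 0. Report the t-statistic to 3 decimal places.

-1.508

Numerator: nΣxy − (Σx)(Σy) = 14·(-2378) − (162)(-61) = -23410
Denominator: √[(nΣx²−(Σx)²)(nΣy²−(Σy)²)]
  nΣx²−(Σx)² = 14·2534 − 26244 = 9232;  nΣy²−(Σy)² = 14·26881 − 3721 = 372613
  √(9232·372613) = √3439963216 = 58651.1996
r = -23410 / 58651.1996 = -0.3991
t = r·√(n−2)/√(1−r²) = -0.3991·√12 / √(1−0.159281) = -1.382523 / 0.916907 = -1.508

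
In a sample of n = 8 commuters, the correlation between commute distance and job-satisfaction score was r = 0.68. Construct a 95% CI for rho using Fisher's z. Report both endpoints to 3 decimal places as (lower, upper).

z_r = atanh(0.68) = 0.829114;  SE = 1/√(n−3) = 1/√5 = 0.447214
z-limits: 0.829114 ± 1.960·0.447214 = 0.829114 ± 0.876539 = [-0.047425, 1.705653]
ρ-limits: (tanh -0.047425, tanh 1.705653) = (-0.047, 0.936)

(-0.047, 0.936)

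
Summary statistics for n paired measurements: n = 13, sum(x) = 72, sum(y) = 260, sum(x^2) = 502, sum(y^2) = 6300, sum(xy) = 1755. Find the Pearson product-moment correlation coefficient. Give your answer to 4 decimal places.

S_xy = nΣxy − ΣxΣy = 13·1755 − 72·260 = 22815 − 18720 = 4095
S_xx = nΣx² − (Σx)² = 13·502 − 72² = 6526 − 5184 = 1342
S_yy = nΣy² − (Σy)² = 13·6300 − 260² = 81900 − 67600 = 14300
r = S_xy / √(S_xx·S_yy) = 4095 / √(1342·14300) = 4095 / √19190600 = 4095 / 4380.7077 = 0.9348

0.9348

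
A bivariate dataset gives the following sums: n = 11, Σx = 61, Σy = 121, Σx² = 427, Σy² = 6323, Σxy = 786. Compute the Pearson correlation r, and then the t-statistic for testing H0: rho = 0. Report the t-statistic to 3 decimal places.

0.526

S_xy = nΣxy − ΣxΣy = 11·786 − 61·121 = 8646 − 7381 = 1265
S_xx = nΣx² − (Σx)² = 11·427 − 61² = 4697 − 3721 = 976
S_yy = nΣy² − (Σy)² = 11·6323 − 121² = 69553 − 14641 = 54912
r = S_xy / √(S_xx·S_yy) = 1265 / √(976·54912) = 1265 / √53594112 = 1265 / 7320.8000 = 0.1728
t = r·√(n−2)/√(1−r²) = 0.1728·√9 / √(1−0.029860) = 0.518400 / 0.984957 = 0.526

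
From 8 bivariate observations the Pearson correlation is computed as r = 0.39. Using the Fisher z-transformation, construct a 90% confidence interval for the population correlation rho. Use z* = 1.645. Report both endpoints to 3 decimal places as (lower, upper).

z_r = atanh(0.39) = 0.411800;  SE = 1/√(n−3) = 1/√5 = 0.447214
z-limits: 0.411800 ± 1.645·0.447214 = 0.411800 ± 0.735667 = [-0.323867, 1.147467]
ρ-limits: (tanh -0.323867, tanh 1.147467) = (-0.313, 0.817)

(-0.313, 0.817)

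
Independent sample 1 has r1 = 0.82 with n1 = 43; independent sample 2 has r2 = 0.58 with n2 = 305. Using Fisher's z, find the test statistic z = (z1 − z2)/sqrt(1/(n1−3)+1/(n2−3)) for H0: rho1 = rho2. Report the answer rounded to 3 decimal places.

2.938

z1 = atanh(0.82) = 1.156817,  z2 = atanh(0.58) = 0.662463
SE = √(1/(n1−3) + 1/(n2−3)) = √(1/40 + 1/302) = √(0.0250000 + 0.0033113) = √0.0283113 = 0.168260
z = (z1 − z2)/SE = (1.156817 − 0.662463) / 0.168260 = 0.494354 / 0.168260 = 2.938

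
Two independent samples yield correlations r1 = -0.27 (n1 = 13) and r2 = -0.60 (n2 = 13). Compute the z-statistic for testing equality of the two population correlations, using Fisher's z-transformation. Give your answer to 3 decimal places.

z1 = atanh(-0.27) = -0.276864,  z2 = atanh(-0.60) = -0.693147
SE = √(1/(n1−3) + 1/(n2−3)) = √(1/10 + 1/10) = √(0.1000000 + 0.1000000) = √0.2000000 = 0.447214
z = (z1 − z2)/SE = (-0.276864 − (-0.693147)) / 0.447214 = 0.416283 / 0.447214 = 0.931

0.931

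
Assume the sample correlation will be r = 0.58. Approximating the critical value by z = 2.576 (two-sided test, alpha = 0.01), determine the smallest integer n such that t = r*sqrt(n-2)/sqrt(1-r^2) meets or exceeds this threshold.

Need r·√(n−2)/√(1−r²) ≥ 2.576
√(n−2) ≥ 2.576·√(1−0.3364) / 0.58 = 2.576·0.814616 / 0.58 = 3.6180
n−2 ≥ 13.0899  ⇒  n ≥ 15.0899
Smallest integer n = 16

16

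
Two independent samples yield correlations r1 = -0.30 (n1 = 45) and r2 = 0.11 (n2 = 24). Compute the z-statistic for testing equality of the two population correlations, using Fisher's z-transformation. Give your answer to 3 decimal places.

Fisher z-transforms: z1 = atanh(-0.30) = -0.309520, z2 = atanh(0.11) = 0.110447; difference d = -0.419967
Var(d) = 1/42 + 1/21 = 0.0238095 + 0.0476190 = 0.0714285
z = d/√Var(d) = -0.419967 / √0.0714285 = -0.419967 / 0.267261 = -1.571

-1.571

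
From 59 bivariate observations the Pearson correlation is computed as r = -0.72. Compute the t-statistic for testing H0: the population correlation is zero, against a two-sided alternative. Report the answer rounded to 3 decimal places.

1 − r² = 1 − 0.5184 = 0.4816;  √(1−r²) = 0.693974
√(n−2) = √57 = 7.549834
t = r·√(n−2)/√(1−r²) = -0.72 · 7.549834 / 0.693974 = -7.833

-7.833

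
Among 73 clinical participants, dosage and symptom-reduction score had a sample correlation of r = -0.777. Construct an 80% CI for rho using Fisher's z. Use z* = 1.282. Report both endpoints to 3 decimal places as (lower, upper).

(-0.831, -0.709)

Fisher z: z_r = atanh(r) = ½·ln((1+(-0.777))/(1−(-0.777))) = -1.037755
SE(z) = 1/√(n−3) = 1/√70 = 0.119523
80% ⇒ z* = 1.282; margin = 1.282·0.119523 = 0.153228
CI on z-scale: (-1.190983, -0.884527)
Back-transform: tanh(-1.190983) = -0.830883, tanh(-0.884527) = -0.708680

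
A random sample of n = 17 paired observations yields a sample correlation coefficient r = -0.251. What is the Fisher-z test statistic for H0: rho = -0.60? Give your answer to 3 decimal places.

1.634

Fisher z: atanh(-0.251) = -0.256480, atanh(-0.60) = -0.693147
z = (z_r − z_0)·√(n−3) = (-0.256480 − (-0.693147))·√14 = 0.436667 · 3.741657 = 1.634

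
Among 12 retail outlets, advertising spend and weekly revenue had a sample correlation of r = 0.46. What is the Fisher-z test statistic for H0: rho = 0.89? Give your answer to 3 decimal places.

Fisher z: atanh(0.46) = 0.497311, atanh(0.89) = 1.421926
z = (z_r − z_0)·√(n−3) = (0.497311 − 1.421926)·√9 = -0.924615 · 3.000000 = -2.774

-2.774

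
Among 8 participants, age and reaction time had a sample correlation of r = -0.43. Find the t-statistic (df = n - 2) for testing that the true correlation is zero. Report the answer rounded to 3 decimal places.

-1.167

1 − r² = 1 − 0.1849 = 0.8151;  √(1−r²) = 0.902829
√(n−2) = √6 = 2.449490
t = r·√(n−2)/√(1−r²) = -0.43 · 2.449490 / 0.902829 = -1.167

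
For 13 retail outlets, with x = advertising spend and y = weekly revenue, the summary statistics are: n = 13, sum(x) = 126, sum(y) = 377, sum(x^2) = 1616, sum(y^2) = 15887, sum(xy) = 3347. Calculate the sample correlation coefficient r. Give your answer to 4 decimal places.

-0.2195

Numerator: nΣxy − (Σx)(Σy) = 13·3347 − (126)(377) = -3991
Denominator: √[(nΣx²−(Σx)²)(nΣy²−(Σy)²)]
  nΣx²−(Σx)² = 13·1616 − 15876 = 5132;  nΣy²−(Σy)² = 13·15887 − 142129 = 64402
  √(5132·64402) = √330511064 = 18179.9633
r = -3991 / 18179.9633 = -0.2195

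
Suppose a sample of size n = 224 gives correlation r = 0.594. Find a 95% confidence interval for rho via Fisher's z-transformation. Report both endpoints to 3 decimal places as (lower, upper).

(0.502, 0.673)

z_r = atanh(0.594) = 0.683824;  SE = 1/√(n−3) = 1/√221 = 0.067267
z-limits: 0.683824 ± 1.960·0.067267 = 0.683824 ± 0.131843 = [0.551981, 0.815667]
ρ-limits: (tanh 0.551981, tanh 0.815667) = (0.502, 0.673)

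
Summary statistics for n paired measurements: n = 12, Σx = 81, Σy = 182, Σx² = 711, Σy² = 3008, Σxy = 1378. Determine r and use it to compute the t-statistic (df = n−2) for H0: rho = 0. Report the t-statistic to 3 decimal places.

S_xy = nΣxy − ΣxΣy = 12·1378 − 81·182 = 16536 − 14742 = 1794
S_xx = nΣx² − (Σx)² = 12·711 − 81² = 8532 − 6561 = 1971
S_yy = nΣy² − (Σy)² = 12·3008 − 182² = 36096 − 33124 = 2972
r = S_xy / √(S_xx·S_yy) = 1794 / √(1971·2972) = 1794 / √5857812 = 1794 / 2420.2917 = 0.7412
t = r·√(n−2)/√(1−r²) = 0.7412·√10 / √(1−0.549377) = 2.343880 / 0.671285 = 3.492

3.492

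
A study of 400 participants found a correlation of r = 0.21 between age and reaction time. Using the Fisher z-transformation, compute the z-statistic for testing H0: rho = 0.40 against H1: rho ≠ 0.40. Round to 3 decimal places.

-4.194

Fisher z: atanh(0.21) = 0.213171, atanh(0.40) = 0.423649
z = (z_r − z_0)·√(n−3) = (0.213171 − 0.423649)·√397 = -0.210478 · 19.924859 = -4.194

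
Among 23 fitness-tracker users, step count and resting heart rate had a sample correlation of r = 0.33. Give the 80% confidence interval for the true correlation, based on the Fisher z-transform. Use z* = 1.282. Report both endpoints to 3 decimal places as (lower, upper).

Fisher z: z_r = atanh(r) = ½·ln((1+0.33)/(1−0.33)) = 0.342828
SE(z) = 1/√(n−3) = 1/√20 = 0.223607
80% ⇒ z* = 1.282; margin = 1.282·0.223607 = 0.286664
CI on z-scale: (0.056164, 0.629492)
Back-transform: tanh(0.056164) = 0.056105, tanh(0.629492) = 0.557702

(0.056, 0.558)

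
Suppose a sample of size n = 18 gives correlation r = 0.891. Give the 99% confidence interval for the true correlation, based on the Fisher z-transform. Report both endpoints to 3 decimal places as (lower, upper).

(0.642, 0.970)

z_r = atanh(0.891) = 1.426757;  SE = 1/√(n−3) = 1/√15 = 0.258199
z-limits: 1.426757 ± 2.576·0.258199 = 1.426757 ± 0.665121 = [0.761636, 2.091878]
ρ-limits: (tanh 0.761636, tanh 2.091878) = (0.642, 0.970)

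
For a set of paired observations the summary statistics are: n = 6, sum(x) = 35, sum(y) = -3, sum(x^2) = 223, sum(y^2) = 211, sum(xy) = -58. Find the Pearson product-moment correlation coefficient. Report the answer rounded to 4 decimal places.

-0.6448

S_xy = nΣxy − ΣxΣy = 6·(-58) − 35·(-3) = -348 − (-105) = -243
S_xx = nΣx² − (Σx)² = 6·223 − 35² = 1338 − 1225 = 113
S_yy = nΣy² − (Σy)² = 6·211 − (-3)² = 1266 − 9 = 1257
r = S_xy / √(S_xx·S_yy) = -243 / √(113·1257) = -243 / √142041 = -243 / 376.8833 = -0.6448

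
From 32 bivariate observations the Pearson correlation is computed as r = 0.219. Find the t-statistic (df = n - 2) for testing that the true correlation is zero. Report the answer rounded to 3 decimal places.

1.229

1 − r² = 1 − 0.047961 = 0.952039;  √(1−r²) = 0.975725
√(n−2) = √30 = 5.477226
t = r·√(n−2)/√(1−r²) = 0.219 · 5.477226 / 0.975725 = 1.229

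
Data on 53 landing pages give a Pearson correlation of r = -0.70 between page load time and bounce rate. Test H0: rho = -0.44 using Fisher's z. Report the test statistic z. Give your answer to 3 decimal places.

-2.794

Fisher z: atanh(-0.70) = -0.867301, atanh(-0.44) = -0.472231
z = (z_r − z_0)·√(n−3) = (-0.867301 − (-0.472231))·√50 = -0.395070 · 7.071068 = -2.794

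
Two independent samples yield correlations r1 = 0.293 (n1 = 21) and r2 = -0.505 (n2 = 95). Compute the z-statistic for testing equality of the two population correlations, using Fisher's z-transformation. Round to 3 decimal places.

z1 = atanh(0.293) = 0.301845,  z2 = atanh(-0.505) = -0.555995
SE = √(1/(n1−3) + 1/(n2−3)) = √(1/18 + 1/92) = √(0.0555556 + 0.0108696) = √0.0664252 = 0.257731
z = (z1 − z2)/SE = (0.301845 − (-0.555995)) / 0.257731 = 0.857840 / 0.257731 = 3.328

3.328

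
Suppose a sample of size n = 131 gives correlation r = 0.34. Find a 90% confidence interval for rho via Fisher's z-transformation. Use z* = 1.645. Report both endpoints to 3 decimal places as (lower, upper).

(0.206, 0.462)

Fisher z: z_r = atanh(r) = ½·ln((1+0.34)/(1−0.34)) = 0.354093
SE(z) = 1/√(n−3) = 1/√128 = 0.088388
90% ⇒ z* = 1.645; margin = 1.645·0.088388 = 0.145398
CI on z-scale: (0.208695, 0.499491)
Back-transform: tanh(0.208695) = 0.205717, tanh(0.499491) = 0.461717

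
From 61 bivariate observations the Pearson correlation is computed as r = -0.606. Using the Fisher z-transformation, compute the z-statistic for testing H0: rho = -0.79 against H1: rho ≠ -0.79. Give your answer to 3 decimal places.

z_r = atanh(-0.606) = -0.702575,  z_0 = atanh(-0.79) = -1.071432
SE = 1/√(n−3) = 1/√58 = 0.131306
z = (z_r − z_0)/SE = (-0.702575 − (-1.071432)) / 0.131306 = 0.368857 / 0.131306 = 2.809

2.809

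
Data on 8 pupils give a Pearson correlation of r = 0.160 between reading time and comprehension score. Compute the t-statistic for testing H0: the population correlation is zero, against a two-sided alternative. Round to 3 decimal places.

0.397

t = r·√(n−2) / √(1−r²) with r = 0.160, n = 8
  = 0.160·√6 / √(1 − 0.025600)
  = 0.160·2.449490 / 0.987117
  = 0.391918 / 0.987117 = 0.397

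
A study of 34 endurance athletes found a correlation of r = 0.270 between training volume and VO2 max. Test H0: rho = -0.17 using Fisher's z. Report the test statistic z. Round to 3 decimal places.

z_r = atanh(0.270) = 0.276864,  z_0 = atanh(-0.17) = -0.171667
SE = 1/√(n−3) = 1/√31 = 0.179605
z = (z_r − z_0)/SE = (0.276864 − (-0.171667)) / 0.179605 = 0.448531 / 0.179605 = 2.497

2.497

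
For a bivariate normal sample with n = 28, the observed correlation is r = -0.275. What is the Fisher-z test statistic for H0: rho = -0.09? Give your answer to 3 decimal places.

-0.960

z_r = atanh(-0.275) = -0.282265,  z_0 = atanh(-0.09) = -0.090244
SE = 1/√(n−3) = 1/√25 = 0.200000
z = (z_r − z_0)/SE = (-0.282265 − (-0.090244)) / 0.200000 = -0.192021 / 0.200000 = -0.960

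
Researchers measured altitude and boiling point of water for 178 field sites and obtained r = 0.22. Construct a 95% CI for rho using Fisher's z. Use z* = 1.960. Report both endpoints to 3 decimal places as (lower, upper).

(0.075, 0.356)

Fisher z: z_r = atanh(r) = ½·ln((1+0.22)/(1−0.22)) = 0.223656
SE(z) = 1/√(n−3) = 1/√175 = 0.075593
95% ⇒ z* = 1.960; margin = 1.960·0.075593 = 0.148162
CI on z-scale: (0.075494, 0.371818)
Back-transform: tanh(0.075494) = 0.075351, tanh(0.371818) = 0.355581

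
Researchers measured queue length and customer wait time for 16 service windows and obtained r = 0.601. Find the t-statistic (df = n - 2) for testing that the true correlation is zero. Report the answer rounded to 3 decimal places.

t = r·√(n−2) / √(1−r²) with r = 0.601, n = 16
  = 0.601·√14 / √(1 − 0.361201)
  = 0.601·3.741657 / 0.799249
  = 2.248736 / 0.799249 = 2.814

2.814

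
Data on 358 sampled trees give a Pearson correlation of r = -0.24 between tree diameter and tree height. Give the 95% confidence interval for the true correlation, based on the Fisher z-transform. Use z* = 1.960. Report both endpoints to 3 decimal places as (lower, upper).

z_r = atanh(-0.24) = -0.244774;  SE = 1/√(n−3) = 1/√355 = 0.053074
z-limits: -0.244774 ± 1.960·0.053074 = -0.244774 ± 0.104025 = [-0.348799, -0.140749]
ρ-limits: (tanh -0.348799, tanh -0.140749) = (-0.335, -0.140)

(-0.335, -0.140)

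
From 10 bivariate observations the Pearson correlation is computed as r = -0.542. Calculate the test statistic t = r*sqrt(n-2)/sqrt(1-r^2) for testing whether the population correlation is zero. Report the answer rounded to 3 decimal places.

-1.824

t = r·√(n−2) / √(1−r²) with r = -0.542, n = 10
  = -0.542·√8 / √(1 − 0.293764)
  = -0.542·2.828427 / 0.840378
  = -1.533007 / 0.840378 = -1.824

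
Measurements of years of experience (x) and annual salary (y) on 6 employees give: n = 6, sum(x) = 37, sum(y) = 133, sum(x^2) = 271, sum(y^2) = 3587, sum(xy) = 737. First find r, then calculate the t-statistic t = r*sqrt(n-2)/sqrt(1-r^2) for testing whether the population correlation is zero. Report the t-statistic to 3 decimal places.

Numerator: nΣxy − (Σx)(Σy) = 6·737 − (37)(133) = -499
Denominator: √[(nΣx²−(Σx)²)(nΣy²−(Σy)²)]
  nΣx²−(Σx)² = 6·271 − 1369 = 257;  nΣy²−(Σy)² = 6·3587 − 17689 = 3833
  √(257·3833) = √985081 = 992.5125
r = -499 / 992.5125 = -0.5028
t = r·√(n−2)/√(1−r²) = -0.5028·√4 / √(1−0.252808) = -1.005600 / 0.864403 = -1.163

-1.163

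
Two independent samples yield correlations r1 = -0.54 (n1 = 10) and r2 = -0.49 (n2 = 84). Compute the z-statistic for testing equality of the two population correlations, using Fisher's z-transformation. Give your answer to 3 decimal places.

-0.173

z1 = atanh(-0.54) = -0.604156,  z2 = atanh(-0.49) = -0.536060
SE = √(1/(n1−3) + 1/(n2−3)) = √(1/7 + 1/81) = √(0.1428571 + 0.0123457) = √0.1552028 = 0.393958
z = (z1 − z2)/SE = (-0.604156 − (-0.536060)) / 0.393958 = -0.068096 / 0.393958 = -0.173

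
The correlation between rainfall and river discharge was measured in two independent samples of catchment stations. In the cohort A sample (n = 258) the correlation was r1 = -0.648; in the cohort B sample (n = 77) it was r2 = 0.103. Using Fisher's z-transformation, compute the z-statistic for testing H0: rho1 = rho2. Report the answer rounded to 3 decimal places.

Fisher z-transforms: z1 = atanh(-0.648) = -0.771843, z2 = atanh(0.103) = 0.103367; difference d = -0.875210
Var(d) = 1/255 + 1/74 = 0.0039216 + 0.0135135 = 0.0174351
z = d/√Var(d) = -0.875210 / √0.0174351 = -0.875210 / 0.132042 = -6.628

-6.628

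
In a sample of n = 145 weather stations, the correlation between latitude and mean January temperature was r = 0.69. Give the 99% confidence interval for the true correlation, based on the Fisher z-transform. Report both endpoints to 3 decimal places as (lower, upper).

(0.559, 0.787)

Fisher z: z_r = atanh(r) = ½·ln((1+0.69)/(1−0.69)) = 0.847956
SE(z) = 1/√(n−3) = 1/√142 = 0.083918
99% ⇒ z* = 2.576; margin = 2.576·0.083918 = 0.216173
CI on z-scale: (0.631783, 1.064129)
Back-transform: tanh(0.631783) = 0.559279, tanh(1.064129) = 0.787239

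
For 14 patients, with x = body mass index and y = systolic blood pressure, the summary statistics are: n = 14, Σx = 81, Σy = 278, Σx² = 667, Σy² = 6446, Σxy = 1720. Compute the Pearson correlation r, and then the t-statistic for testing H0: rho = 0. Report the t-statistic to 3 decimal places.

Numerator: nΣxy − (Σx)(Σy) = 14·1720 − (81)(278) = 1562
Denominator: √[(nΣx²−(Σx)²)(nΣy²−(Σy)²)]
  nΣx²−(Σx)² = 14·667 − 6561 = 2777;  nΣy²−(Σy)² = 14·6446 − 77284 = 12960
  √(2777·12960) = √35989920 = 5999.1599
r = 1562 / 5999.1599 = 0.2604
t = r·√(n−2)/√(1−r²) = 0.2604·√12 / √(1−0.067808) = 0.902052 / 0.965501 = 0.934

0.934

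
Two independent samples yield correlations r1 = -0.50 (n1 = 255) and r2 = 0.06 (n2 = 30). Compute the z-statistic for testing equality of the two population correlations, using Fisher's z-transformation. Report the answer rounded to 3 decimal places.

-3.009

z1 = atanh(-0.50) = -0.549306,  z2 = atanh(0.06) = 0.060072
SE = √(1/(n1−3) + 1/(n2−3)) = √(1/252 + 1/27) = √(0.0039683 + 0.0370370) = √0.0410053 = 0.202498
z = (z1 − z2)/SE = (-0.549306 − 0.060072) / 0.202498 = -0.609378 / 0.202498 = -3.009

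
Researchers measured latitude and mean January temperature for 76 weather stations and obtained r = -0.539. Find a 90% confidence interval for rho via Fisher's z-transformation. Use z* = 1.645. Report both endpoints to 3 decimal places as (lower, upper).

(-0.661, -0.389)

z_r = atanh(-0.539) = -0.602745;  SE = 1/√(n−3) = 1/√73 = 0.117041
z-limits: -0.602745 ± 1.645·0.117041 = -0.602745 ± 0.192532 = [-0.795277, -0.410213]
ρ-limits: (tanh -0.795277, tanh -0.410213) = (-0.661, -0.389)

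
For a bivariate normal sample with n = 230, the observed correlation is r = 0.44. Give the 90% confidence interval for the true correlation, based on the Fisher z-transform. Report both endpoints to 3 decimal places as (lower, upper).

(0.348, 0.524)

z_r = atanh(0.44) = 0.472231;  SE = 1/√(n−3) = 1/√227 = 0.066372
z-limits: 0.472231 ± 1.645·0.066372 = 0.472231 ± 0.109182 = [0.363049, 0.581413]
ρ-limits: (tanh 0.363049, tanh 0.581413) = (0.348, 0.524)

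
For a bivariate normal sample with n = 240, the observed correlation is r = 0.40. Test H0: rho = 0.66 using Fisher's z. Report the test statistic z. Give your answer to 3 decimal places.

-5.683

Fisher z: atanh(0.40) = 0.423649, atanh(0.66) = 0.792814
z = (z_r − z_0)·√(n−3) = (0.423649 − 0.792814)·√237 = -0.369165 · 15.394804 = -5.683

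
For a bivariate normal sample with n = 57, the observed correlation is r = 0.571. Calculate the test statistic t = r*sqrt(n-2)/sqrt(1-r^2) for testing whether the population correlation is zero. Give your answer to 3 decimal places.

t = r·√(n−2) / √(1−r²) with r = 0.571, n = 57
  = 0.571·√55 / √(1 − 0.326041)
  = 0.571·7.416198 / 0.820950
  = 4.234649 / 0.820950 = 5.158

5.158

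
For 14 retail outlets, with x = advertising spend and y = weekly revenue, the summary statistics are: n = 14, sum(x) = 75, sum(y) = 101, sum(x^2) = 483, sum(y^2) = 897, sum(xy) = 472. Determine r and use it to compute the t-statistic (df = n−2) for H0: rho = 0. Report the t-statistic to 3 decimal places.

S_xy = nΣxy − ΣxΣy = 14·472 − 75·101 = 6608 − 7575 = -967
S_xx = nΣx² − (Σx)² = 14·483 − 75² = 6762 − 5625 = 1137
S_yy = nΣy² − (Σy)² = 14·897 − 101² = 12558 − 10201 = 2357
r = S_xy / √(S_xx·S_yy) = -967 / √(1137·2357) = -967 / √2679909 = -967 / 1637.0428 = -0.5907
t = r·√(n−2)/√(1−r²) = -0.5907·√12 / √(1−0.348926) = -2.046245 / 0.806892 = -2.536

-2.536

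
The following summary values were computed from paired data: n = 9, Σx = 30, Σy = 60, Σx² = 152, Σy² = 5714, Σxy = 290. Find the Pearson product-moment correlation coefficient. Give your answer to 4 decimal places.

Numerator: nΣxy − (Σx)(Σy) = 9·290 − (30)(60) = 810
Denominator: √[(nΣx²−(Σx)²)(nΣy²−(Σy)²)]
  nΣx²−(Σx)² = 9·152 − 900 = 468;  nΣy²−(Σy)² = 9·5714 − 3600 = 47826
  √(468·47826) = √22382568 = 4731.0219
r = 810 / 4731.0219 = 0.1712

0.1712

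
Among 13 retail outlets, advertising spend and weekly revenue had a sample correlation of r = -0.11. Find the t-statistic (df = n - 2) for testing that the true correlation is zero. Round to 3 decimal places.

-0.367

t = r·√(n−2) / √(1−r²) with r = -0.11, n = 13
  = -0.11·√11 / √(1 − 0.0121)
  = -0.11·3.316625 / 0.993932
  = -0.364829 / 0.993932 = -0.367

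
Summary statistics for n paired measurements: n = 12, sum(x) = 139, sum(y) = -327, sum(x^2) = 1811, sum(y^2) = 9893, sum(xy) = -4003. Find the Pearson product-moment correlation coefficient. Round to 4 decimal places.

Numerator: nΣxy − (Σx)(Σy) = 12·(-4003) − (139)(-327) = -2583
Denominator: √[(nΣx²−(Σx)²)(nΣy²−(Σy)²)]
  nΣx²−(Σx)² = 12·1811 − 19321 = 2411;  nΣy²−(Σy)² = 12·9893 − 106929 = 11787
  √(2411·11787) = √28418457 = 5330.8965
r = -2583 / 5330.8965 = -0.4845

-0.4845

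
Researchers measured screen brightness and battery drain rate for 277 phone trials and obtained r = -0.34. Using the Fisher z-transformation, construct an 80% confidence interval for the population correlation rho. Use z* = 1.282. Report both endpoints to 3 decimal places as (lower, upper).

(-0.407, -0.270)

z_r = atanh(-0.34) = -0.354093;  SE = 1/√(n−3) = 1/√274 = 0.060412
z-limits: -0.354093 ± 1.282·0.060412 = -0.354093 ± 0.077448 = [-0.431541, -0.276645]
ρ-limits: (tanh -0.431541, tanh -0.276645) = (-0.407, -0.270)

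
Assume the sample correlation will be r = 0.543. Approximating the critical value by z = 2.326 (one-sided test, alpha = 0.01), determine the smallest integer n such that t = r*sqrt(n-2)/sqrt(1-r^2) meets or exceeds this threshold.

r√(n−2)/√(1−r²) ≥ 2.326  ⇔  n−2 ≥ (2.326)²·(1−r²)/r²
(1−r²)/r² = (1−0.294849)/0.294849 = 2.3916
n ≥ 2 + 5.410276·2.3916 = 2 + 12.9392 = 14.9392
⌈14.9392⌉ = 15

15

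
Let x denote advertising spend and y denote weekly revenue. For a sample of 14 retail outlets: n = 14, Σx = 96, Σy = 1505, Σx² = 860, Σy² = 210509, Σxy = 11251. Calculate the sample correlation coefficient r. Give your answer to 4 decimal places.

S_xy = nΣxy − ΣxΣy = 14·11251 − 96·1505 = 157514 − 144480 = 13034
S_xx = nΣx² − (Σx)² = 14·860 − 96² = 12040 − 9216 = 2824
S_yy = nΣy² − (Σy)² = 14·210509 − 1505² = 2947126 − 2265025 = 682101
r = S_xy / √(S_xx·S_yy) = 13034 / √(2824·682101) = 13034 / √1926253224 = 13034 / 43889.1014 = 0.2970

0.2970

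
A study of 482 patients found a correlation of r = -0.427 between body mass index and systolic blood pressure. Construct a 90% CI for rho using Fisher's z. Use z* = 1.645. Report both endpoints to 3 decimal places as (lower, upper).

(-0.486, -0.364)

z_r = atanh(-0.427) = -0.456222;  SE = 1/√(n−3) = 1/√479 = 0.045691
z-limits: -0.456222 ± 1.645·0.045691 = -0.456222 ± 0.075162 = [-0.531384, -0.381060]
ρ-limits: (tanh -0.531384, tanh -0.381060) = (-0.486, -0.364)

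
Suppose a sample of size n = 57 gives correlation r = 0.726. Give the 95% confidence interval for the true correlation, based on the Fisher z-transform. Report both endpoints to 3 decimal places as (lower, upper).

Fisher z: z_r = atanh(r) = ½·ln((1+0.726)/(1−0.726)) = 0.920217
SE(z) = 1/√(n−3) = 1/√54 = 0.136083
95% ⇒ z* = 1.960; margin = 1.960·0.136083 = 0.266723
CI on z-scale: (0.653494, 1.186940)
Back-transform: tanh(0.653494) = 0.574017, tanh(1.186940) = 0.829627

(0.574, 0.830)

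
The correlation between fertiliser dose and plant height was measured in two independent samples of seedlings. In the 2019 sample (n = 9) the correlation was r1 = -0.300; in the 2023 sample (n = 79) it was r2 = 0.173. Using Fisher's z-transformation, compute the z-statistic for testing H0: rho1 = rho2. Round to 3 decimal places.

-1.142

z1 = atanh(-0.300) = -0.309520,  z2 = atanh(0.173) = 0.174758
SE = √(1/(n1−3) + 1/(n2−3)) = √(1/6 + 1/76) = √(0.1666667 + 0.0131579) = √0.1798246 = 0.424057
z = (z1 − z2)/SE = (-0.309520 − 0.174758) / 0.424057 = -0.484278 / 0.424057 = -1.142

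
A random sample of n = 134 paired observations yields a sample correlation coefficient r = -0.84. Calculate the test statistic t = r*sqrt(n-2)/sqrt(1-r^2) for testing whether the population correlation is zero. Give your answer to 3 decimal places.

-17.787

t = r·√(n−2) / √(1−r²) with r = -0.84, n = 134
  = -0.84·√132 / √(1 − 0.7056)
  = -0.84·11.489125 / 0.542586
  = -9.650865 / 0.542586 = -17.787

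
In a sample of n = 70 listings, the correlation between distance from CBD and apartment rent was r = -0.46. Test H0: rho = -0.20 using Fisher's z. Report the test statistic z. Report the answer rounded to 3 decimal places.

-2.411

z_r = atanh(-0.46) = -0.497311,  z_0 = atanh(-0.20) = -0.202733
SE = 1/√(n−3) = 1/√67 = 0.122169
z = (z_r − z_0)/SE = (-0.497311 − (-0.202733)) / 0.122169 = -0.294578 / 0.122169 = -2.411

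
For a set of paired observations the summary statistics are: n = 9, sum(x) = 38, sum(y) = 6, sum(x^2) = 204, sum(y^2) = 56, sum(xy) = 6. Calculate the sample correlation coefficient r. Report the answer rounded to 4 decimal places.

-0.4062

Numerator: nΣxy − (Σx)(Σy) = 9·6 − (38)(6) = -174
Denominator: √[(nΣx²−(Σx)²)(nΣy²−(Σy)²)]
  nΣx²−(Σx)² = 9·204 − 1444 = 392;  nΣy²−(Σy)² = 9·56 − 36 = 468
  √(392·468) = √183456 = 428.3176
r = -174 / 428.3176 = -0.4062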